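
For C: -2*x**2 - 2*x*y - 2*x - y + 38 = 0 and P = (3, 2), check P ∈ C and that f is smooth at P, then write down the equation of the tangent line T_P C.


Tangent line at P: -18*x - 7*y + 68 = 0.

Step 1: f(3, 2) = 0, so P lies on C.
Step 2: partial derivatives
  f_x(x, y) = -4*x - 2*y - 2, f_y(x, y) = -2*x - 1.
  f_x(P) = -18, f_y(P) = -7 (gradient nonzero, so P is smooth).
Step 3: tangent line at P: -18·(x − 3) + -7·(y − 2) = 0.
Expanding: -18*x - 7*y + 68 = 0.


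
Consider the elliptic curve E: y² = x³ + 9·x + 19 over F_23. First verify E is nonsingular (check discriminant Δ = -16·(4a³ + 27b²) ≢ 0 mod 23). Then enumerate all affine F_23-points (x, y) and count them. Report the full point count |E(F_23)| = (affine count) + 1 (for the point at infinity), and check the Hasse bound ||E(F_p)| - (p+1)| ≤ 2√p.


Affine points = {(1, 11), (1, 12), (3, 2), (3, 21), (4, 2), (4, 21), (6, 6), (6, 17), (9, 1), (9, 22), (11, 0), (16, 2), (16, 21), (17, 5), (17, 18), (21, 4), (21, 19), (22, 3), (22, 20)}; affine count = 19; |E(F_23)| = 20.

Discriminant check: Δ ∝ 4a³ + 27b² = 4·9³ + 27·19² = 4·729 + 27·361 ≡ 13 (mod 23). Nonzero ⇒ E is nonsingular.
For each x ∈ F_23, compute rhs = x³ + 9·x + 19 mod 23, then count y ∈ F_23 with y² ≡ rhs.
  x = 0: rhs = 19, matching y values: none (0 points).
  x = 1: rhs = 6, matching y values: 11, 12 (2 points).
  x = 2: rhs = 22, matching y values: none (0 points).
  x = 3: rhs = 4, matching y values: 2, 21 (2 points).
  x = 4: rhs = 4, matching y values: 2, 21 (2 points).
  x = 5: rhs = 5, matching y values: none (0 points).
  x = 6: rhs = 13, matching y values: 6, 17 (2 points).
  x = 7: rhs = 11, matching y values: none (0 points).
  x = 8: rhs = 5, matching y values: none (0 points).
  x = 9: rhs = 1, matching y values: 1, 22 (2 points).
  x = 10: rhs = 5, matching y values: none (0 points).
  x = 11: rhs = 0, matching y values: 0 (1 points).
  x = 12: rhs = 15, matching y values: none (0 points).
  x = 13: rhs = 10, matching y values: none (0 points).
  x = 14: rhs = 14, matching y values: none (0 points).
  x = 15: rhs = 10, matching y values: none (0 points).
  x = 16: rhs = 4, matching y values: 2, 21 (2 points).
  x = 17: rhs = 2, matching y values: 5, 18 (2 points).
  x = 18: rhs = 10, matching y values: none (0 points).
  x = 19: rhs = 11, matching y values: none (0 points).
  x = 20: rhs = 11, matching y values: none (0 points).
  x = 21: rhs = 16, matching y values: 4, 19 (2 points).
  x = 22: rhs = 9, matching y values: 3, 20 (2 points).
Total affine count: 19.
Full point count |E(F_23)| = 19 + 1 = 20.
Hasse bound: |20 − (23+1)| = |-4| = 4 ≤ 2√23 ≈ 9.5917 ✓.


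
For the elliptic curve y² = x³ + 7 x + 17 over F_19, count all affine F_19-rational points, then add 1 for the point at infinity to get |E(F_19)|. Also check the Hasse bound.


Affine points = {(0, 6), (0, 13), (1, 5), (1, 14), (2, 1), (2, 18), (5, 5), (5, 14), (6, 3), (6, 16), (9, 7), (9, 12), (10, 2), (10, 17), (11, 0), (12, 9), (12, 10), (13, 5), (13, 14), (14, 3), (14, 16), (15, 1), (15, 18), (16, 8), (16, 11), (18, 3), (18, 16)}; affine count = 27; |E(F_19)| = 28.

Discriminant check: Δ ∝ 4a³ + 27b² = 4·7³ + 27·17² = 4·343 + 27·289 ≡ 17 (mod 19). Nonzero ⇒ E is nonsingular.
For each x ∈ F_19, compute rhs = x³ + 7·x + 17 mod 19, then count y ∈ F_19 with y² ≡ rhs.
  x = 0: rhs = 17, matching y values: 6, 13 (2 points).
  x = 1: rhs = 6, matching y values: 5, 14 (2 points).
  x = 2: rhs = 1, matching y values: 1, 18 (2 points).
  x = 3: rhs = 8, matching y values: none (0 points).
  x = 4: rhs = 14, matching y values: none (0 points).
  x = 5: rhs = 6, matching y values: 5, 14 (2 points).
  x = 6: rhs = 9, matching y values: 3, 16 (2 points).
  x = 7: rhs = 10, matching y values: none (0 points).
  x = 8: rhs = 15, matching y values: none (0 points).
  x = 9: rhs = 11, matching y values: 7, 12 (2 points).
  x = 10: rhs = 4, matching y values: 2, 17 (2 points).
  x = 11: rhs = 0, matching y values: 0 (1 points).
  x = 12: rhs = 5, matching y values: 9, 10 (2 points).
  x = 13: rhs = 6, matching y values: 5, 14 (2 points).
  x = 14: rhs = 9, matching y values: 3, 16 (2 points).
  x = 15: rhs = 1, matching y values: 1, 18 (2 points).
  x = 16: rhs = 7, matching y values: 8, 11 (2 points).
  x = 17: rhs = 14, matching y values: none (0 points).
  x = 18: rhs = 9, matching y values: 3, 16 (2 points).
Total affine count: 27.
Full point count |E(F_19)| = 27 + 1 = 28.
Hasse bound: |28 − (19+1)| = |8| = 8 ≤ 2√19 ≈ 8.7178 ✓.


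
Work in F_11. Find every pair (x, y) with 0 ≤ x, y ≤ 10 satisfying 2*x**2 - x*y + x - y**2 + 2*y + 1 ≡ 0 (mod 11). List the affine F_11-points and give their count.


Affine F_11-points: {(2, 0), (3, 0), (3, 10), (4, 3), (4, 6), (7, 7), (7, 10), (8, 2), (8, 3), (9, 2)}; count = 10.

For each of the 121 pairs (x, y) ∈ F_11², evaluate f(x, y) mod 11. Record the zeros.
  x = 0: [0↦1, 1↦2, 2↦1, 3↦9, 4↦4, 5↦8, 6↦10, 7↦10, 8↦8, 9↦4, 10↦9]  zeros at y ∈ ∅
  x = 1: [0↦4, 1↦4, 2↦2, 3↦9, 4↦3, 5↦6, 6↦7, 7↦6, 8↦3, 9↦9, 10↦2]  zeros at y ∈ ∅
  x = 2: [0↦0, 1↦10, 2↦7, 3↦2, 4↦6, 5↦8, 6↦8, 7↦6, 8↦2, 9↦7, 10↦10]  zeros at y ∈ {0}
  x = 3: [0↦0, 1↦9, 2↦5, 3↦10, 4↦2, 5↦3, 6↦2, 7↦10, 8↦5, 9↦9, 10↦0]  zeros at y ∈ {0, 10}
  x = 4: [0↦4, 1↦1, 2↦7, 3↦0, 4↦2, 5↦2, 6↦0, 7↦7, 8↦1, 9↦4, 10↦5]  zeros at y ∈ {3, 6}
  x = 5: [0↦1, 1↦8, 2↦2, 3↦5, 4↦6, 5↦5, 6↦2, 7↦8, 8↦1, 9↦3, 10↦3]  zeros at y ∈ ∅
  x = 6: [0↦2, 1↦8, 2↦1, 3↦3, 4↦3, 5↦1, 6↦8, 7↦2, 8↦5, 9↦6, 10↦5]  zeros at y ∈ ∅
  x = 7: [0↦7, 1↦1, 2↦4, 3↦5, 4↦4, 5↦1, 6↦7, 7↦0, 8↦2, 9↦2, 10↦0]  zeros at y ∈ {7, 10}
  x = 8: [0↦5, 1↦9, 2↦0, 3↦0, 4↦9, 5↦5, 6↦10, 7↦2, 8↦3, 9↦2, 10↦10]  zeros at y ∈ {2, 3}
  x = 9: [0↦7, 1↦10, 2↦0, 3↦10, 4↦7, 5↦2, 6↦6, 7↦8, 8↦8, 9↦6, 10↦2]  zeros at y ∈ {2}
  x = 10: [0↦2, 1↦4, 2↦4, 3↦2, 4↦9, 5↦3, 6↦6, 7↦7, 8↦6, 9↦3, 10↦9]  zeros at y ∈ ∅
Collecting zeros: affine points = {(2, 0), (3, 0), (3, 10), (4, 3), (4, 6), (7, 7), (7, 10), (8, 2), (8, 3), (9, 2)}.
Total count |C(F_11)_aff| = 10.


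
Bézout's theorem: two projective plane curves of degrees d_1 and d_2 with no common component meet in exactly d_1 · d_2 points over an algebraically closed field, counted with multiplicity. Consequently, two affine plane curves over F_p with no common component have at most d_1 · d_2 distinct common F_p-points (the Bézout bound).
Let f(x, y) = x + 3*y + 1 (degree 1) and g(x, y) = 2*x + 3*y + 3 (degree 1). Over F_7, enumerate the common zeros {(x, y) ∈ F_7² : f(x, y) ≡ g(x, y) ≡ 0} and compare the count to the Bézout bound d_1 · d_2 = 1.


Common zeros: {(5, 5)}; count = 1; Bézout bound = 1.

deg(f) = 1, deg(g) = 1, so Bézout bound = 1.
Scan x ∈ F_7. For each x, list the y ∈ F_7 with f(x, y) ≡ 0 and those with g(x, y) ≡ 0 (mod 7); the common zeros in that column are the intersection.
  x = 0: f ≡ 0 at y ∈ {2}; g ≡ 0 at y ∈ {6}; common: ∅.
  x = 1: f ≡ 0 at y ∈ {4}; g ≡ 0 at y ∈ {3}; common: ∅.
  x = 2: f ≡ 0 at y ∈ {6}; g ≡ 0 at y ∈ {0}; common: ∅.
  x = 3: f ≡ 0 at y ∈ {1}; g ≡ 0 at y ∈ {4}; common: ∅.
  x = 4: f ≡ 0 at y ∈ {3}; g ≡ 0 at y ∈ {1}; common: ∅.
  x = 5: f ≡ 0 at y ∈ {5}; g ≡ 0 at y ∈ {5}; common: {5}.
  x = 6: f ≡ 0 at y ∈ {0}; g ≡ 0 at y ∈ {2}; common: ∅.
Collecting: common zeros = {(5, 5)}, so the count is 1.
Comparison with the Bézout bound: 1 ≤ 1 = deg(f)·deg(g), as expected for curves with no common component (the bound is attained).


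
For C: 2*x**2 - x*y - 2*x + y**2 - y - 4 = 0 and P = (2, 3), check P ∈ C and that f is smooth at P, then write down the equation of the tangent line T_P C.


Tangent line at P: 3*x + 3*y - 15 = 0.

Step 1: f(2, 3) = 0, so P lies on C.
Step 2: partial derivatives
  f_x(x, y) = 4*x - y - 2, f_y(x, y) = -x + 2*y - 1.
  f_x(P) = 3, f_y(P) = 3 (gradient nonzero, so P is smooth).
Step 3: tangent line at P: 3·(x − 2) + 3·(y − 3) = 0.
Expanding: 3*x + 3*y - 15 = 0.


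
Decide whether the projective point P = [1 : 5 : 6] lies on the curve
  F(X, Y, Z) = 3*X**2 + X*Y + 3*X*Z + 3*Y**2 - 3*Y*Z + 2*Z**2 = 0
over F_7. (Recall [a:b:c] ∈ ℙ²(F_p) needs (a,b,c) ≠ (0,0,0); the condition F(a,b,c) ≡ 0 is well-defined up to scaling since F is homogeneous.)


F(1,5,6) ≡ 6 (mod 7); P is NOT on the curve.

Evaluate F(1, 5, 6) term-by-term (mod 7).
  3*X**2 ↦ 3·1·1·1 = 3
  X*Y ↦ 1·1·5·1 = 5
  3*X*Z ↦ 3·1·1·6 = 18
  3*Y**2 ↦ 3·1·25·1 = 75
  -3*Y*Z ↦ -3·1·5·6 = -90
  2*Z**2 ↦ 2·1·1·36 = 72
Sum: F(1, 5, 6) = (3) + (5) + (18) + (75) + (-90) + (72) = 83.
Reducing mod 7: 83 ≡ 6 (mod 7).
Since F(a, b, c) ≡ 6 ≠ 0 (mod 7), P does NOT lie on the curve.


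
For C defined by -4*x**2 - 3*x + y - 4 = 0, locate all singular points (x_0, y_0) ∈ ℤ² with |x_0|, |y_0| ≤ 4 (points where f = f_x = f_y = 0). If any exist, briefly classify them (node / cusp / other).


No singular points in the scanned grid; C is smooth there.

Compute partial derivatives:
  f_x = -8*x - 3.
  f_y = 1.
f_y = 1 is a nonzero constant, so f_y never vanishes: no point (x, y) can satisfy f = f_x = f_y = 0. In particular no (x, y) ∈ {−4, ..., 4}² is singular; the curve is smooth.


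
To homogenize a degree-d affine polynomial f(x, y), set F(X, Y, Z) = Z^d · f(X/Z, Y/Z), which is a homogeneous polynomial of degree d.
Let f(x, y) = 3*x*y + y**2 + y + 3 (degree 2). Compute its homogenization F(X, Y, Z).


F(X, Y, Z) = 3*X*Y + Y**2 + Y*Z + 3*Z**2

deg(f) = 2.
Substitute x = X/Z, y = Y/Z into f, then multiply by Z^2.
  monomial 3·x^1·y^1 ↦ 3·X^1·Y^1·Z^0.
  monomial 1·x^0·y^2 ↦ 1·X^0·Y^2·Z^0.
  monomial 1·x^0·y^1 ↦ 1·X^0·Y^1·Z^1.
  monomial 3·x^0·y^0 ↦ 3·X^0·Y^0·Z^2.
Collecting: F(X, Y, Z) = 3*X*Y + Y**2 + Y*Z + 3*Z**2.


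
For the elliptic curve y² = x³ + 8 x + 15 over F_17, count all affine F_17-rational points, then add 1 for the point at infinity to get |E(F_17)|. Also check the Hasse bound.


Affine points = {(0, 7), (0, 10), (3, 7), (3, 10), (4, 3), (4, 14), (8, 8), (8, 9), (9, 0), (13, 2), (13, 15), (14, 7), (14, 10), (15, 5), (15, 12)}; affine count = 15; |E(F_17)| = 16.

Discriminant check: Δ ∝ 4a³ + 27b² = 4·8³ + 27·15² = 4·512 + 27·225 ≡ 14 (mod 17). Nonzero ⇒ E is nonsingular.
For each x ∈ F_17, compute rhs = x³ + 8·x + 15 mod 17, then count y ∈ F_17 with y² ≡ rhs.
  x = 0: rhs = 15, matching y values: 7, 10 (2 points).
  x = 1: rhs = 7, matching y values: none (0 points).
  x = 2: rhs = 5, matching y values: none (0 points).
  x = 3: rhs = 15, matching y values: 7, 10 (2 points).
  x = 4: rhs = 9, matching y values: 3, 14 (2 points).
  x = 5: rhs = 10, matching y values: none (0 points).
  x = 6: rhs = 7, matching y values: none (0 points).
  x = 7: rhs = 6, matching y values: none (0 points).
  x = 8: rhs = 13, matching y values: 8, 9 (2 points).
  x = 9: rhs = 0, matching y values: 0 (1 points).
  x = 10: rhs = 7, matching y values: none (0 points).
  x = 11: rhs = 6, matching y values: none (0 points).
  x = 12: rhs = 3, matching y values: none (0 points).
  x = 13: rhs = 4, matching y values: 2, 15 (2 points).
  x = 14: rhs = 15, matching y values: 7, 10 (2 points).
  x = 15: rhs = 8, matching y values: 5, 12 (2 points).
  x = 16: rhs = 6, matching y values: none (0 points).
Total affine count: 15.
Full point count |E(F_17)| = 15 + 1 = 16.
Hasse bound: |16 − (17+1)| = |-2| = 2 ≤ 2√17 ≈ 8.2462 ✓.


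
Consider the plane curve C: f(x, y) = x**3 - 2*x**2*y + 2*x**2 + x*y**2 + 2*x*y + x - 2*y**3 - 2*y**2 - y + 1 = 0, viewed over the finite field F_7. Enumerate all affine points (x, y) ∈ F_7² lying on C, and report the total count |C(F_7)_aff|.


Affine F_7-points: {(1, 6), (2, 2), (3, 0), (3, 1), (3, 3), (4, 5), (5, 4)}; count = 7.

For each of the 49 pairs (x, y) ∈ F_7², evaluate f(x, y) mod 7. Record the zeros.
  x = 0: [0↦1, 1↦3, 2↦3, 3↦3, 4↦5, 5↦4, 6↦2]  zeros at y ∈ ∅
  x = 1: [0↦5, 1↦1, 2↦4, 3↦2, 4↦4, 5↦5, 6↦0]  zeros at y ∈ {6}
  x = 2: [0↦5, 1↦5, 2↦0, 3↦6, 4↦4, 5↦3, 6↦5]  zeros at y ∈ {2}
  x = 3: [0↦0, 1↦0, 2↦4, 3↦0, 4↦4, 5↦4, 6↦2]  zeros at y ∈ {0, 1, 3}
  x = 4: [0↦3, 1↦6, 2↦1, 3↦4, 4↦3, 5↦0, 6↦4]  zeros at y ∈ {5}
  x = 5: [0↦6, 1↦1, 2↦4, 3↦3, 4↦0, 5↦4, 6↦3]  zeros at y ∈ {4}
  x = 6: [0↦1, 1↦5, 2↦5, 3↦3, 4↦1, 5↦1, 6↦5]  zeros at y ∈ ∅
Collecting zeros: affine points = {(1, 6), (2, 2), (3, 0), (3, 1), (3, 3), (4, 5), (5, 4)}.
Total count |C(F_7)_aff| = 7.


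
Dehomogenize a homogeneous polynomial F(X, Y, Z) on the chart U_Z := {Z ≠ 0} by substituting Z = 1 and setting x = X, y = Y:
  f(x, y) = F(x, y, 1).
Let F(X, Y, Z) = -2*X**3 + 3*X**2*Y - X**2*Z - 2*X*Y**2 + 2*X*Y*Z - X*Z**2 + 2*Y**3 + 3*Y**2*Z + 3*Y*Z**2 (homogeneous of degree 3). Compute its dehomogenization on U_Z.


f(x, y) = -2*x**3 + 3*x**2*y - x**2 - 2*x*y**2 + 2*x*y - x + 2*y**3 + 3*y**2 + 3*y

On U_Z we set Z = 1. Each monomial c·X^i·Y^j·Z^k in F becomes c·x^i·y^j·1^k = c·x^i·y^j.
Substituting Z = 1: F(X, Y, 1) = -2*x**3 + 3*x**2*y - x**2 - 2*x*y**2 + 2*x*y - x + 2*y**3 + 3*y**2 + 3*y.
Note: deg(f) ≤ deg(F) = 3; strict inequality happens when F is divisible by Z (lost terms).


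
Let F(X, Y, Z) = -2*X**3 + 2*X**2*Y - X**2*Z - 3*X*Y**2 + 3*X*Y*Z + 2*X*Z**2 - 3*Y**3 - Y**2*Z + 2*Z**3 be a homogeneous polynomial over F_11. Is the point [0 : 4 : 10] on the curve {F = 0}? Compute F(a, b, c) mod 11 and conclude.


F(0,4,10) ≡ 9 (mod 11); P is NOT on the curve.

Evaluate F(0, 4, 10) term-by-term (mod 11).
  -2*X**3 ↦ -2·0·1·1 = 0
  2*X**2*Y ↦ 2·0·4·1 = 0
  -X**2*Z ↦ -1·0·1·10 = 0
  -3*X*Y**2 ↦ -3·0·16·1 = 0
  3*X*Y*Z ↦ 3·0·4·10 = 0
  2*X*Z**2 ↦ 2·0·1·100 = 0
  -3*Y**3 ↦ -3·1·64·1 = -192
  -Y**2*Z ↦ -1·1·16·10 = -160
  2*Z**3 ↦ 2·1·1·1000 = 2000
Sum: F(0, 4, 10) = (0) + (0) + (0) + (0) + (0) + (0) + (-192) + (-160) + (2000) = 1648.
Reducing mod 11: 1648 ≡ 9 (mod 11).
Since F(a, b, c) ≡ 9 ≠ 0 (mod 11), P does NOT lie on the curve.


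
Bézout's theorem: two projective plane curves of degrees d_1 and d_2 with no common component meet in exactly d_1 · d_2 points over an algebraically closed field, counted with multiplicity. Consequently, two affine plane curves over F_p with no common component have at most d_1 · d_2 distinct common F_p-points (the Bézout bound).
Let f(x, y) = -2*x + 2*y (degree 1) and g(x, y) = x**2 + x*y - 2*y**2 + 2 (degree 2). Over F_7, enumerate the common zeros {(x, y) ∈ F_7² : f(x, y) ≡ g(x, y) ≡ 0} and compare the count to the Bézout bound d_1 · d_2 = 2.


Common zeros: ∅; count = 0; Bézout bound = 2.

deg(f) = 1, deg(g) = 2, so Bézout bound = 2.
Scan x ∈ F_7. For each x, list the y ∈ F_7 with f(x, y) ≡ 0 and those with g(x, y) ≡ 0 (mod 7); the common zeros in that column are the intersection.
  x = 0: f ≡ 0 at y ∈ {0}; g ≡ 0 at y ∈ {1, 6}; common: ∅.
  x = 1: f ≡ 0 at y ∈ {1}; g ≡ 0 at y ∈ {5, 6}; common: ∅.
  x = 2: f ≡ 0 at y ∈ {2}; g ≡ 0 at y ∈ ∅; common: ∅.
  x = 3: f ≡ 0 at y ∈ {3}; g ≡ 0 at y ∈ ∅; common: ∅.
  x = 4: f ≡ 0 at y ∈ {4}; g ≡ 0 at y ∈ ∅; common: ∅.
  x = 5: f ≡ 0 at y ∈ {5}; g ≡ 0 at y ∈ ∅; common: ∅.
  x = 6: f ≡ 0 at y ∈ {6}; g ≡ 0 at y ∈ {1, 2}; common: ∅.
Collecting: common zeros = ∅, so the count is 0.
Comparison with the Bézout bound: 0 ≤ 2 = deg(f)·deg(g), as expected for curves with no common component (the affine F_7-count falls short of the bound because intersections may lie at infinity, over extension fields, or carry multiplicity).


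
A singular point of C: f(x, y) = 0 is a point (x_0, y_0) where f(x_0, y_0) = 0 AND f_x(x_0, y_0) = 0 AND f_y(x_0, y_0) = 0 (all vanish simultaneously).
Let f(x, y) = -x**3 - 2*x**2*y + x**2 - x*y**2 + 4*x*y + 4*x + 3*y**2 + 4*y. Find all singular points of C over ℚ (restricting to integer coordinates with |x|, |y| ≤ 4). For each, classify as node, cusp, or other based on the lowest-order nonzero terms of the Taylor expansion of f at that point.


Singular points: {(2, -2)}; classification: node.

Compute partial derivatives:
  f_x = -3*x**2 - 4*x*y + 2*x - y**2 + 4*y + 4.
  f_y = -2*x**2 - 2*x*y + 4*x + 6*y + 4.
Scan x_0 ∈ {−4, ..., 4}. For each x_0, f_y(x_0, y) is a polynomial in y; find its integer roots y ∈ {−4, ..., 4}, then test f_x and f at those candidates.
  x = -4: f_y(-4, y) = 14*y - 44; no integer root y with |y| ≤ 4.
  x = -3: f_y(-3, y) = 12*y - 26; no integer root y with |y| ≤ 4.
  x = -2: f_y(-2, y) = 10*y - 12; no integer root y with |y| ≤ 4.
  x = -1: f_y(-1, y) = 8*y - 2; no integer root y with |y| ≤ 4.
  x = 0: f_y(0, y) = 6*y + 4; no integer root y with |y| ≤ 4.
  x = 1: f_y(1, y) = 4*y + 6; no integer root y with |y| ≤ 4.
  x = 2: f_y(2, y) = 2*y + 4; vanishes at y ∈ {-2}. (2, -2): f_x = 0, f = 0 — SINGULAR.
  x = 3: f_y(3, y) = -2; no integer root y with |y| ≤ 4.
  x = 4: f_y(4, y) = -2*y - 12; no integer root y with |y| ≤ 4.
Only singular point on the grid: (2, -2).
Classify: substitute x = 2 + u, y = -2 + v and expand: f = -u**3 - 2*u**2*v - u**2 - u*v**2 + v**2.
No constant or linear terms (consistent with a singular point). Quadratic part: -u**2 + v**2. Cubic part: -u**3 - 2*u**2*v - u*v**2.
The quadratic part v**2 - u**2 = (v − u)(v + u) splits into two distinct linear factors, so there are two distinct tangent lines y − -2 = ±(x − 2) — this is a node (ordinary double point).
Classification: node.


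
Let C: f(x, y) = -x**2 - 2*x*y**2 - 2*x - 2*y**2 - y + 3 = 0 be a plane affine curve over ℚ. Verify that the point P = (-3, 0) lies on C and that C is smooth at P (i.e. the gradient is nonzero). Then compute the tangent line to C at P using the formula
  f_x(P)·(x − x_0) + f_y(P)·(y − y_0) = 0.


Tangent line at P: 4*x - y + 12 = 0.

Step 1: f(-3, 0) = 0, so P lies on C.
Step 2: partial derivatives
  f_x(x, y) = -2*x - 2*y**2 - 2, f_y(x, y) = -4*x*y - 4*y - 1.
  f_x(P) = 4, f_y(P) = -1 (gradient nonzero, so P is smooth).
Step 3: tangent line at P: 4·(x − -3) + -1·(y − 0) = 0.
Expanding: 4*x - y + 12 = 0.


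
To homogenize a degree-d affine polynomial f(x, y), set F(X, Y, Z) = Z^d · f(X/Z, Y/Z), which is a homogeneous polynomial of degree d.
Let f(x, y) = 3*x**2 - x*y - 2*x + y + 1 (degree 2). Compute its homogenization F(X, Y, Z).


F(X, Y, Z) = 3*X**2 - X*Y - 2*X*Z + Y*Z + Z**2

deg(f) = 2.
Substitute x = X/Z, y = Y/Z into f, then multiply by Z^2.
  monomial 3·x^2·y^0 ↦ 3·X^2·Y^0·Z^0.
  monomial -1·x^1·y^1 ↦ -1·X^1·Y^1·Z^0.
  monomial -2·x^1·y^0 ↦ -2·X^1·Y^0·Z^1.
  monomial 1·x^0·y^1 ↦ 1·X^0·Y^1·Z^1.
  monomial 1·x^0·y^0 ↦ 1·X^0·Y^0·Z^2.
Collecting: F(X, Y, Z) = 3*X**2 - X*Y - 2*X*Z + Y*Z + Z**2.


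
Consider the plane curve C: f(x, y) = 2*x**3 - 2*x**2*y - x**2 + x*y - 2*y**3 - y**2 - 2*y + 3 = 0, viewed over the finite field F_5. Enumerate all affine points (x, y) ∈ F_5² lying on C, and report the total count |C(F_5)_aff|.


Affine F_5-points: {(2, 0), (4, 0), (4, 2)}; count = 3.

For each of the 25 pairs (x, y) ∈ F_5², evaluate f(x, y) mod 5. Record the zeros.
  x = 0: [0↦3, 1↦3, 2↦4, 3↦4, 4↦1]  zeros at y ∈ ∅
  x = 1: [0↦4, 1↦3, 2↦3, 3↦2, 4↦3]  zeros at y ∈ ∅
  x = 2: [0↦0, 1↦4, 2↦4, 3↦3, 4↦4]  zeros at y ∈ {0}
  x = 3: [0↦3, 1↦3, 2↦4, 3↦4, 4↦1]  zeros at y ∈ ∅
  x = 4: [0↦0, 1↦2, 2↦0, 3↦2, 4↦1]  zeros at y ∈ {0, 2}
Collecting zeros: affine points = {(2, 0), (4, 0), (4, 2)}.
Total count |C(F_5)_aff| = 3.


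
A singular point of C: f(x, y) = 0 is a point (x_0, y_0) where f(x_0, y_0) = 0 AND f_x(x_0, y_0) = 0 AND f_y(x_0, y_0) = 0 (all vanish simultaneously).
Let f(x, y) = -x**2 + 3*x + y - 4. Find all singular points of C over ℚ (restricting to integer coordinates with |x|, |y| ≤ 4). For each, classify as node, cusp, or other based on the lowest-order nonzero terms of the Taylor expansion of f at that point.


No singular points in the scanned grid; C is smooth there.

Compute partial derivatives:
  f_x = 3 - 2*x.
  f_y = 1.
f_y = 1 is a nonzero constant, so f_y never vanishes: no point (x, y) can satisfy f = f_x = f_y = 0. In particular no (x, y) ∈ {−4, ..., 4}² is singular; the curve is smooth.


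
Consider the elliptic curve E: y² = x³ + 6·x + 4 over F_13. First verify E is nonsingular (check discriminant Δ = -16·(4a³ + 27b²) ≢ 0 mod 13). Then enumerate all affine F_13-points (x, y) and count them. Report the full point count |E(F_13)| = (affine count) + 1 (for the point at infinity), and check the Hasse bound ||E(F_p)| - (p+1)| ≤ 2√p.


Affine points = {(0, 2), (0, 11), (3, 6), (3, 7), (4, 1), (4, 12), (5, 4), (5, 9), (6, 3), (6, 10), (7, 5), (7, 8), (11, 6), (11, 7), (12, 6), (12, 7)}; affine count = 16; |E(F_13)| = 17.

Discriminant check: Δ ∝ 4a³ + 27b² = 4·6³ + 27·4² = 4·216 + 27·16 ≡ 9 (mod 13). Nonzero ⇒ E is nonsingular.
For each x ∈ F_13, compute rhs = x³ + 6·x + 4 mod 13, then count y ∈ F_13 with y² ≡ rhs.
  x = 0: rhs = 4, matching y values: 2, 11 (2 points).
  x = 1: rhs = 11, matching y values: none (0 points).
  x = 2: rhs = 11, matching y values: none (0 points).
  x = 3: rhs = 10, matching y values: 6, 7 (2 points).
  x = 4: rhs = 1, matching y values: 1, 12 (2 points).
  x = 5: rhs = 3, matching y values: 4, 9 (2 points).
  x = 6: rhs = 9, matching y values: 3, 10 (2 points).
  x = 7: rhs = 12, matching y values: 5, 8 (2 points).
  x = 8: rhs = 5, matching y values: none (0 points).
  x = 9: rhs = 7, matching y values: none (0 points).
  x = 10: rhs = 11, matching y values: none (0 points).
  x = 11: rhs = 10, matching y values: 6, 7 (2 points).
  x = 12: rhs = 10, matching y values: 6, 7 (2 points).
Total affine count: 16.
Full point count |E(F_13)| = 16 + 1 = 17.
Hasse bound: |17 − (13+1)| = |3| = 3 ≤ 2√13 ≈ 7.2111 ✓.


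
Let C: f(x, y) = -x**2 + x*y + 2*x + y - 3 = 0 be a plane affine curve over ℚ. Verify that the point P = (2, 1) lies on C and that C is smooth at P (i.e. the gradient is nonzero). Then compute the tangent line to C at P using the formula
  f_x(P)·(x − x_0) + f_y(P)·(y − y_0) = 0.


Tangent line at P: -x + 3*y - 1 = 0.

Step 1: f(2, 1) = 0, so P lies on C.
Step 2: partial derivatives
  f_x(x, y) = -2*x + y + 2, f_y(x, y) = x + 1.
  f_x(P) = -1, f_y(P) = 3 (gradient nonzero, so P is smooth).
Step 3: tangent line at P: -1·(x − 2) + 3·(y − 1) = 0.
Expanding: -x + 3*y - 1 = 0.


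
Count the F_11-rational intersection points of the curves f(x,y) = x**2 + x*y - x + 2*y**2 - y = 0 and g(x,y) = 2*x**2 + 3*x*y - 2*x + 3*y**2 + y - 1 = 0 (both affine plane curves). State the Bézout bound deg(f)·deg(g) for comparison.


Common zeros: ∅; count = 0; Bézout bound = 4.

deg(f) = 2, deg(g) = 2, so Bézout bound = 4.
Scan x ∈ F_11. For each x, list the y ∈ F_11 with f(x, y) ≡ 0 and those with g(x, y) ≡ 0 (mod 11); the common zeros in that column are the intersection.
  x = 0: f ≡ 0 at y ∈ {0, 6}; g ≡ 0 at y ∈ ∅; common: ∅.
  x = 1: f ≡ 0 at y ∈ {0}; g ≡ 0 at y ∈ ∅; common: ∅.
  x = 2: f ≡ 0 at y ∈ ∅; g ≡ 0 at y ∈ ∅; common: ∅.
  x = 3: f ≡ 0 at y ∈ {5}; g ≡ 0 at y ∈ {0, 4}; common: ∅.
  x = 4: f ≡ 0 at y ∈ {5, 10}; g ≡ 0 at y ∈ {6, 8}; common: ∅.
  x = 5: f ≡ 0 at y ∈ ∅; g ≡ 0 at y ∈ ∅; common: ∅.
  x = 6: f ≡ 0 at y ∈ {6, 8}; g ≡ 0 at y ∈ {3, 9}; common: ∅.
  x = 7: f ≡ 0 at y ∈ ∅; g ≡ 0 at y ∈ {3, 8}; common: ∅.
  x = 8: f ≡ 0 at y ∈ ∅; g ≡ 0 at y ∈ ∅; common: ∅.
  x = 9: f ≡ 0 at y ∈ {8, 10}; g ≡ 0 at y ∈ {0, 9}; common: ∅.
  x = 10: f ≡ 0 at y ∈ ∅; g ≡ 0 at y ∈ {2, 6}; common: ∅.
Collecting: common zeros = ∅, so the count is 0.
Comparison with the Bézout bound: 0 ≤ 4 = deg(f)·deg(g), as expected for curves with no common component (the affine F_11-count falls short of the bound because intersections may lie at infinity, over extension fields, or carry multiplicity).


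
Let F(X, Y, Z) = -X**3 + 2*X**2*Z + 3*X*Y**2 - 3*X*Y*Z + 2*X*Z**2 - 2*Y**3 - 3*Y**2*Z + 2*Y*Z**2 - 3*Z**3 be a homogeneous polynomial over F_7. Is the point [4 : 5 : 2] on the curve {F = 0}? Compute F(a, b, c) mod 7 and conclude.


F(4,5,2) ≡ 3 (mod 7); P is NOT on the curve.

Evaluate F(4, 5, 2) term-by-term (mod 7).
  -X**3 ↦ -1·64·1·1 = -64
  2*X**2*Z ↦ 2·16·1·2 = 64
  3*X*Y**2 ↦ 3·4·25·1 = 300
  -3*X*Y*Z ↦ -3·4·5·2 = -120
  2*X*Z**2 ↦ 2·4·1·4 = 32
  -2*Y**3 ↦ -2·1·125·1 = -250
  -3*Y**2*Z ↦ -3·1·25·2 = -150
  2*Y*Z**2 ↦ 2·1·5·4 = 40
  -3*Z**3 ↦ -3·1·1·8 = -24
Sum: F(4, 5, 2) = (-64) + (64) + (300) + (-120) + (32) + (-250) + (-150) + (40) + (-24) = -172.
Reducing mod 7: -172 ≡ 3 (mod 7).
Since F(a, b, c) ≡ 3 ≠ 0 (mod 7), P does NOT lie on the curve.


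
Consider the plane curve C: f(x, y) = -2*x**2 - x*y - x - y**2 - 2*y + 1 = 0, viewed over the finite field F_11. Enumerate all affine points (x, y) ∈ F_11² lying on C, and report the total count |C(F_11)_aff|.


Affine F_11-points: {(1, 9), (1, 10), (3, 3), (5, 6), (5, 9), (6, 0), (6, 3), (8, 6), (10, 0), (10, 10)}; count = 10.

For each of the 121 pairs (x, y) ∈ F_11², evaluate f(x, y) mod 11. Record the zeros.
  x = 0: [0↦1, 1↦9, 2↦4, 3↦8, 4↦10, 5↦10, 6↦8, 7↦4, 8↦9, 9↦1, 10↦2]  zeros at y ∈ ∅
  x = 1: [0↦9, 1↦5, 2↦10, 3↦2, 4↦3, 5↦2, 6↦10, 7↦5, 8↦9, 9↦0, 10↦0]  zeros at y ∈ {9, 10}
  x = 2: [0↦2, 1↦8, 2↦1, 3↦3, 4↦3, 5↦1, 6↦8, 7↦2, 8↦5, 9↦6, 10↦5]  zeros at y ∈ ∅
  x = 3: [0↦2, 1↦7, 2↦10, 3↦0, 4↦10, 5↦7, 6↦2, 7↦6, 8↦8, 9↦8, 10↦6]  zeros at y ∈ {3}
  x = 4: [0↦9, 1↦2, 2↦4, 3↦4, 4↦2, 5↦9, 6↦3, 7↦6, 8↦7, 9↦6, 10↦3]  zeros at y ∈ ∅
  x = 5: [0↦1, 1↦4, 2↦5, 3↦4, 4↦1, 5↦7, 6↦0, 7↦2, 8↦2, 9↦0, 10↦7]  zeros at y ∈ {6, 9}
  x = 6: [0↦0, 1↦2, 2↦2, 3↦0, 4↦7, 5↦1, 6↦4, 7↦5, 8↦4, 9↦1, 10↦7]  zeros at y ∈ {0, 3}
  x = 7: [0↦6, 1↦7, 2↦6, 3↦3, 4↦9, 5↦2, 6↦4, 7↦4, 8↦2, 9↦9, 10↦3]  zeros at y ∈ ∅
  x = 8: [0↦8, 1↦8, 2↦6, 3↦2, 4↦7, 5↦10, 6↦0, 7↦10, 8↦7, 9↦2, 10↦6]  zeros at y ∈ {6}
  x = 9: [0↦6, 1↦5, 2↦2, 3↦8, 4↦1, 5↦3, 6↦3, 7↦1, 8↦8, 9↦2, 10↦5]  zeros at y ∈ ∅
  x = 10: [0↦0, 1↦9, 2↦5, 3↦10, 4↦2, 5↦3, 6↦2, 7↦10, 8↦5, 9↦9, 10↦0]  zeros at y ∈ {0, 10}
Collecting zeros: affine points = {(1, 9), (1, 10), (3, 3), (5, 6), (5, 9), (6, 0), (6, 3), (8, 6), (10, 0), (10, 10)}.
Total count |C(F_11)_aff| = 10.


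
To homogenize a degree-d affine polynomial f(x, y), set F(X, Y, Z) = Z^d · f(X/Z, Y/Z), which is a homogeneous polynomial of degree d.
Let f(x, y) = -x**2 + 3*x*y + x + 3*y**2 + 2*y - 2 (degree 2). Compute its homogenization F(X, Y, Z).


F(X, Y, Z) = -X**2 + 3*X*Y + X*Z + 3*Y**2 + 2*Y*Z - 2*Z**2

deg(f) = 2.
Substitute x = X/Z, y = Y/Z into f, then multiply by Z^2.
  monomial -1·x^2·y^0 ↦ -1·X^2·Y^0·Z^0.
  monomial 3·x^1·y^1 ↦ 3·X^1·Y^1·Z^0.
  monomial 1·x^1·y^0 ↦ 1·X^1·Y^0·Z^1.
  monomial 3·x^0·y^2 ↦ 3·X^0·Y^2·Z^0.
  monomial 2·x^0·y^1 ↦ 2·X^0·Y^1·Z^1.
  monomial -2·x^0·y^0 ↦ -2·X^0·Y^0·Z^2.
Collecting: F(X, Y, Z) = -X**2 + 3*X*Y + X*Z + 3*Y**2 + 2*Y*Z - 2*Z**2.


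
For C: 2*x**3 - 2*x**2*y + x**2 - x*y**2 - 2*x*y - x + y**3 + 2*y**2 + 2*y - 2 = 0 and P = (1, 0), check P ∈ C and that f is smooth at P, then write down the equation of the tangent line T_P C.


Tangent line at P: 7*x - 2*y - 7 = 0.

Step 1: f(1, 0) = 0, so P lies on C.
Step 2: partial derivatives
  f_x(x, y) = 6*x**2 - 4*x*y + 2*x - y**2 - 2*y - 1, f_y(x, y) = -2*x**2 - 2*x*y - 2*x + 3*y**2 + 4*y + 2.
  f_x(P) = 7, f_y(P) = -2 (gradient nonzero, so P is smooth).
Step 3: tangent line at P: 7·(x − 1) + -2·(y − 0) = 0.
Expanding: 7*x - 2*y - 7 = 0.


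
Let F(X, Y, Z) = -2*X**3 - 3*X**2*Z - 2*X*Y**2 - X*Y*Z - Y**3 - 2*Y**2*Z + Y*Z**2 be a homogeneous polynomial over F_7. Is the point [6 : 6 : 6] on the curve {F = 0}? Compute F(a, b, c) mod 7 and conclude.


F(6,6,6) ≡ 3 (mod 7); P is NOT on the curve.

Evaluate F(6, 6, 6) term-by-term (mod 7).
  -2*X**3 ↦ -2·216·1·1 = -432
  -3*X**2*Z ↦ -3·36·1·6 = -648
  -2*X*Y**2 ↦ -2·6·36·1 = -432
  -X*Y*Z ↦ -1·6·6·6 = -216
  -Y**3 ↦ -1·1·216·1 = -216
  -2*Y**2*Z ↦ -2·1·36·6 = -432
  Y*Z**2 ↦ 1·1·6·36 = 216
Sum: F(6, 6, 6) = (-432) + (-648) + (-432) + (-216) + (-216) + (-432) + (216) = -2160.
Reducing mod 7: -2160 ≡ 3 (mod 7).
Since F(a, b, c) ≡ 3 ≠ 0 (mod 7), P does NOT lie on the curve.


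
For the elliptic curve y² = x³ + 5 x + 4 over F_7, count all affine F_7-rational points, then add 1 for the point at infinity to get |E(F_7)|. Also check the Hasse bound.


Affine points = {(0, 2), (0, 5), (2, 1), (2, 6), (3, 2), (3, 5), (4, 2), (4, 5), (5, 0)}; affine count = 9; |E(F_7)| = 10.

Discriminant check: Δ ∝ 4a³ + 27b² = 4·5³ + 27·4² = 4·125 + 27·16 ≡ 1 (mod 7). Nonzero ⇒ E is nonsingular.
For each x ∈ F_7, compute rhs = x³ + 5·x + 4 mod 7, then count y ∈ F_7 with y² ≡ rhs.
  x = 0: rhs = 4, matching y values: 2, 5 (2 points).
  x = 1: rhs = 3, matching y values: none (0 points).
  x = 2: rhs = 1, matching y values: 1, 6 (2 points).
  x = 3: rhs = 4, matching y values: 2, 5 (2 points).
  x = 4: rhs = 4, matching y values: 2, 5 (2 points).
  x = 5: rhs = 0, matching y values: 0 (1 points).
  x = 6: rhs = 5, matching y values: none (0 points).
Total affine count: 9.
Full point count |E(F_7)| = 9 + 1 = 10.
Hasse bound: |10 − (7+1)| = |2| = 2 ≤ 2√7 ≈ 5.2915 ✓.


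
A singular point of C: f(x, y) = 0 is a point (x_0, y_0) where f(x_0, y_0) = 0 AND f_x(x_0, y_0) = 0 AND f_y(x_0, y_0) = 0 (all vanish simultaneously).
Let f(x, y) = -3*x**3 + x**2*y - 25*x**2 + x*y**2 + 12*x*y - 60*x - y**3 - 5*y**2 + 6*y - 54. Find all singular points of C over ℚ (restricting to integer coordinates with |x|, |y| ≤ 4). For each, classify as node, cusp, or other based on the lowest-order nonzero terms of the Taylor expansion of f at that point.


Singular points: {(-3, -3)}; classification: node.

Compute partial derivatives:
  f_x = -9*x**2 + 2*x*y - 50*x + y**2 + 12*y - 60.
  f_y = x**2 + 2*x*y + 12*x - 3*y**2 - 10*y + 6.
Scan x_0 ∈ {−4, ..., 4}. For each x_0, f_y(x_0, y) is a polynomial in y; find its integer roots y ∈ {−4, ..., 4}, then test f_x and f at those candidates.
  x = -4: f_y(-4, y) = -3*y**2 - 18*y - 26; no integer root y with |y| ≤ 4.
  x = -3: f_y(-3, y) = -3*y**2 - 16*y - 21; vanishes at y ∈ {-3}. (-3, -3): f_x = 0, f = 0 — SINGULAR.
  x = -2: f_y(-2, y) = -3*y**2 - 14*y - 14; no integer root y with |y| ≤ 4.
  x = -1: f_y(-1, y) = -3*y**2 - 12*y - 5; no integer root y with |y| ≤ 4.
  x = 0: f_y(0, y) = -3*y**2 - 10*y + 6; no integer root y with |y| ≤ 4.
  x = 1: f_y(1, y) = -3*y**2 - 8*y + 19; no integer root y with |y| ≤ 4.
  x = 2: f_y(2, y) = -3*y**2 - 6*y + 34; no integer root y with |y| ≤ 4.
  x = 3: f_y(3, y) = -3*y**2 - 4*y + 51; no integer root y with |y| ≤ 4.
  x = 4: f_y(4, y) = -3*y**2 - 2*y + 70; no integer root y with |y| ≤ 4.
Only singular point on the grid: (-3, -3).
Classify: substitute x = -3 + u, y = -3 + v and expand: f = -3*u**3 + u**2*v - u**2 + u*v**2 - v**3 + v**2.
No constant or linear terms (consistent with a singular point). Quadratic part: -u**2 + v**2. Cubic part: -3*u**3 + u**2*v + u*v**2 - v**3.
The quadratic part v**2 - u**2 = (v − u)(v + u) splits into two distinct linear factors, so there are two distinct tangent lines y − -3 = ±(x − -3) — this is a node (ordinary double point).
Classification: node.


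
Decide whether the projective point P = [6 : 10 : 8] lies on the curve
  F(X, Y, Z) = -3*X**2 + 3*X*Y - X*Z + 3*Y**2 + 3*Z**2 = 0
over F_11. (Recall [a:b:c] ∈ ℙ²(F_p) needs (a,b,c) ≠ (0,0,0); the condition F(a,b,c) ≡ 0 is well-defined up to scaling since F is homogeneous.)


F(6,10,8) ≡ 10 (mod 11); P is NOT on the curve.

Evaluate F(6, 10, 8) term-by-term (mod 11).
  -3*X**2 ↦ -3·36·1·1 = -108
  3*X*Y ↦ 3·6·10·1 = 180
  -X*Z ↦ -1·6·1·8 = -48
  3*Y**2 ↦ 3·1·100·1 = 300
  3*Z**2 ↦ 3·1·1·64 = 192
Sum: F(6, 10, 8) = (-108) + (180) + (-48) + (300) + (192) = 516.
Reducing mod 11: 516 ≡ 10 (mod 11).
Since F(a, b, c) ≡ 10 ≠ 0 (mod 11), P does NOT lie on the curve.


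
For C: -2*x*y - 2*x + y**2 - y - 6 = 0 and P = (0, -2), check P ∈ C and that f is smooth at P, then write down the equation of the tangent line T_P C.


Tangent line at P: 2*x - 5*y - 10 = 0.

Step 1: f(0, -2) = 0, so P lies on C.
Step 2: partial derivatives
  f_x(x, y) = -2*y - 2, f_y(x, y) = -2*x + 2*y - 1.
  f_x(P) = 2, f_y(P) = -5 (gradient nonzero, so P is smooth).
Step 3: tangent line at P: 2·(x − 0) + -5·(y − -2) = 0.
Expanding: 2*x - 5*y - 10 = 0.


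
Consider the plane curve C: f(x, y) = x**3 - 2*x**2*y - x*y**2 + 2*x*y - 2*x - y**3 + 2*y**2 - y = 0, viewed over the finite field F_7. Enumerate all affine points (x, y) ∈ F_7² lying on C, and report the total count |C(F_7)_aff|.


Affine F_7-points: {(0, 0), (0, 1), (1, 2), (2, 2), (3, 0), (4, 0), (4, 1), (4, 4), (5, 1), (5, 4), (5, 6), (6, 3), (6, 4)}; count = 13.

For each of the 49 pairs (x, y) ∈ F_7², evaluate f(x, y) mod 7. Record the zeros.
  x = 0: [0↦0, 1↦0, 2↦5, 3↦2, 4↦6, 5↦4, 6↦4]  zeros at y ∈ {0, 1}
  x = 1: [0↦6, 1↦5, 2↦0, 3↦6, 4↦3, 5↦6, 6↦2]  zeros at y ∈ {2}
  x = 2: [0↦4, 1↦5, 2↦0, 3↦4, 4↦4, 5↦1, 6↦3]  zeros at y ∈ {2}
  x = 3: [0↦0, 1↦6, 2↦4, 3↦2, 4↦1, 5↦2, 6↦6]  zeros at y ∈ {0}
  x = 4: [0↦0, 1↦0, 2↦4, 3↦6, 4↦0, 5↦1, 6↦3]  zeros at y ∈ {0, 1, 4}
  x = 5: [0↦3, 1↦0, 2↦6, 3↦1, 4↦0, 5↦4, 6↦0]  zeros at y ∈ {1, 4, 6}
  x = 6: [0↦1, 1↦5, 2↦2, 3↦0, 4↦0, 5↦3, 6↦3]  zeros at y ∈ {3, 4}
Collecting zeros: affine points = {(0, 0), (0, 1), (1, 2), (2, 2), (3, 0), (4, 0), (4, 1), (4, 4), (5, 1), (5, 4), (5, 6), (6, 3), (6, 4)}.
Total count |C(F_7)_aff| = 13.


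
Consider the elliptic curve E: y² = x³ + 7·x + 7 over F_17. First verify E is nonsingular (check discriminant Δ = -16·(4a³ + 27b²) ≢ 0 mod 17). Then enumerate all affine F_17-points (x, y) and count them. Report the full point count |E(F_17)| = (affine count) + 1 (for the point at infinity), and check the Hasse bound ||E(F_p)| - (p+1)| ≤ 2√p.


Affine points = {(1, 7), (1, 10), (3, 2), (3, 15), (7, 5), (7, 12), (9, 0), (11, 2), (11, 15), (12, 0), (13, 0), (15, 6), (15, 11), (16, 4), (16, 13)}; affine count = 15; |E(F_17)| = 16.

Discriminant check: Δ ∝ 4a³ + 27b² = 4·7³ + 27·7² = 4·343 + 27·49 ≡ 9 (mod 17). Nonzero ⇒ E is nonsingular.
For each x ∈ F_17, compute rhs = x³ + 7·x + 7 mod 17, then count y ∈ F_17 with y² ≡ rhs.
  x = 0: rhs = 7, matching y values: none (0 points).
  x = 1: rhs = 15, matching y values: 7, 10 (2 points).
  x = 2: rhs = 12, matching y values: none (0 points).
  x = 3: rhs = 4, matching y values: 2, 15 (2 points).
  x = 4: rhs = 14, matching y values: none (0 points).
  x = 5: rhs = 14, matching y values: none (0 points).
  x = 6: rhs = 10, matching y values: none (0 points).
  x = 7: rhs = 8, matching y values: 5, 12 (2 points).
  x = 8: rhs = 14, matching y values: none (0 points).
  x = 9: rhs = 0, matching y values: 0 (1 points).
  x = 10: rhs = 6, matching y values: none (0 points).
  x = 11: rhs = 4, matching y values: 2, 15 (2 points).
  x = 12: rhs = 0, matching y values: 0 (1 points).
  x = 13: rhs = 0, matching y values: 0 (1 points).
  x = 14: rhs = 10, matching y values: none (0 points).
  x = 15: rhs = 2, matching y values: 6, 11 (2 points).
  x = 16: rhs = 16, matching y values: 4, 13 (2 points).
Total affine count: 15.
Full point count |E(F_17)| = 15 + 1 = 16.
Hasse bound: |16 − (17+1)| = |-2| = 2 ≤ 2√17 ≈ 8.2462 ✓.


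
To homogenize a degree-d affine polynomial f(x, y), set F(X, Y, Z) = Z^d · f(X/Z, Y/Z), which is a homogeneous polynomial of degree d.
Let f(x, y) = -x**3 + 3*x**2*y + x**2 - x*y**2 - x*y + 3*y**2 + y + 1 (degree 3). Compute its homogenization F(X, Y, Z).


F(X, Y, Z) = -X**3 + 3*X**2*Y + X**2*Z - X*Y**2 - X*Y*Z + 3*Y**2*Z + Y*Z**2 + Z**3

deg(f) = 3.
Substitute x = X/Z, y = Y/Z into f, then multiply by Z^3.
  monomial -1·x^3·y^0 ↦ -1·X^3·Y^0·Z^0.
  monomial 3·x^2·y^1 ↦ 3·X^2·Y^1·Z^0.
  monomial 1·x^2·y^0 ↦ 1·X^2·Y^0·Z^1.
  monomial -1·x^1·y^2 ↦ -1·X^1·Y^2·Z^0.
  monomial -1·x^1·y^1 ↦ -1·X^1·Y^1·Z^1.
  monomial 3·x^0·y^2 ↦ 3·X^0·Y^2·Z^1.
  monomial 1·x^0·y^1 ↦ 1·X^0·Y^1·Z^2.
  monomial 1·x^0·y^0 ↦ 1·X^0·Y^0·Z^3.
Collecting: F(X, Y, Z) = -X**3 + 3*X**2*Y + X**2*Z - X*Y**2 - X*Y*Z + 3*Y**2*Z + Y*Z**2 + Z**3.


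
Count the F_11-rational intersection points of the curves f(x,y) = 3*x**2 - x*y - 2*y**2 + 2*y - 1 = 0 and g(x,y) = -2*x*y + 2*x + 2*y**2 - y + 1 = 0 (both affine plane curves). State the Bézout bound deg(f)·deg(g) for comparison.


Common zeros: {(9, 2)}; count = 1; Bézout bound = 4.

deg(f) = 2, deg(g) = 2, so Bézout bound = 4.
Scan x ∈ F_11. For each x, list the y ∈ F_11 with f(x, y) ≡ 0 and those with g(x, y) ≡ 0 (mod 11); the common zeros in that column are the intersection.
  x = 0: f ≡ 0 at y ∈ ∅; g ≡ 0 at y ∈ {8, 9}; common: ∅.
  x = 1: f ≡ 0 at y ∈ ∅; g ≡ 0 at y ∈ ∅; common: ∅.
  x = 2: f ≡ 0 at y ∈ {0}; g ≡ 0 at y ∈ ∅; common: ∅.
  x = 3: f ≡ 0 at y ∈ {8}; g ≡ 0 at y ∈ {4, 5}; common: ∅.
  x = 4: f ≡ 0 at y ∈ ∅; g ≡ 0 at y ∈ {3, 7}; common: ∅.
  x = 5: f ≡ 0 at y ∈ ∅; g ≡ 0 at y ∈ {0}; common: ∅.
  x = 6: f ≡ 0 at y ∈ {3, 6}; g ≡ 0 at y ∈ ∅; common: ∅.
  x = 7: f ≡ 0 at y ∈ {6, 8}; g ≡ 0 at y ∈ ∅; common: ∅.
  x = 8: f ≡ 0 at y ∈ ∅; g ≡ 0 at y ∈ ∅; common: ∅.
  x = 9: f ≡ 0 at y ∈ {0, 2}; g ≡ 0 at y ∈ {2}; common: {2}.
  x = 10: f ≡ 0 at y ∈ {2, 5}; g ≡ 0 at y ∈ {6, 10}; common: ∅.
Collecting: common zeros = {(9, 2)}, so the count is 1.
Comparison with the Bézout bound: 1 ≤ 4 = deg(f)·deg(g), as expected for curves with no common component (the affine F_11-count falls short of the bound because intersections may lie at infinity, over extension fields, or carry multiplicity).


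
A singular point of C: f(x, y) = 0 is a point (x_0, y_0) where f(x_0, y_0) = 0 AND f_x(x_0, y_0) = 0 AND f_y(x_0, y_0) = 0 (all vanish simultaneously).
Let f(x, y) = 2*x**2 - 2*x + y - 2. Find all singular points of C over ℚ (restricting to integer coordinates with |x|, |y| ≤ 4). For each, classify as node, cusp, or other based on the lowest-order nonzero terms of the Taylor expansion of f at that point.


No singular points in the scanned grid; C is smooth there.

Compute partial derivatives:
  f_x = 4*x - 2.
  f_y = 1.
f_y = 1 is a nonzero constant, so f_y never vanishes: no point (x, y) can satisfy f = f_x = f_y = 0. In particular no (x, y) ∈ {−4, ..., 4}² is singular; the curve is smooth.


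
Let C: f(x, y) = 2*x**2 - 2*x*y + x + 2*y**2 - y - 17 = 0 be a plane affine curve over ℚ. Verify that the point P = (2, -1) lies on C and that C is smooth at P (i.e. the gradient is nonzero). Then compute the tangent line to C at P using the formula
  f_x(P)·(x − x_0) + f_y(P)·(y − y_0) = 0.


Tangent line at P: 11*x - 9*y - 31 = 0.

Step 1: f(2, -1) = 0, so P lies on C.
Step 2: partial derivatives
  f_x(x, y) = 4*x - 2*y + 1, f_y(x, y) = -2*x + 4*y - 1.
  f_x(P) = 11, f_y(P) = -9 (gradient nonzero, so P is smooth).
Step 3: tangent line at P: 11·(x − 2) + -9·(y − -1) = 0.
Expanding: 11*x - 9*y - 31 = 0.


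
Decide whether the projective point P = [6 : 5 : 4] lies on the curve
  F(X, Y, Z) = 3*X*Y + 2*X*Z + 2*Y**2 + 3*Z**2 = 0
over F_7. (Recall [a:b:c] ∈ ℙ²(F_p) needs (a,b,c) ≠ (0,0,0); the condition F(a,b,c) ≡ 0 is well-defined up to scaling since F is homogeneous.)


F(6,5,4) ≡ 5 (mod 7); P is NOT on the curve.

Evaluate F(6, 5, 4) term-by-term (mod 7).
  3*X*Y ↦ 3·6·5·1 = 90
  2*X*Z ↦ 2·6·1·4 = 48
  2*Y**2 ↦ 2·1·25·1 = 50
  3*Z**2 ↦ 3·1·1·16 = 48
Sum: F(6, 5, 4) = (90) + (48) + (50) + (48) = 236.
Reducing mod 7: 236 ≡ 5 (mod 7).
Since F(a, b, c) ≡ 5 ≠ 0 (mod 7), P does NOT lie on the curve.
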